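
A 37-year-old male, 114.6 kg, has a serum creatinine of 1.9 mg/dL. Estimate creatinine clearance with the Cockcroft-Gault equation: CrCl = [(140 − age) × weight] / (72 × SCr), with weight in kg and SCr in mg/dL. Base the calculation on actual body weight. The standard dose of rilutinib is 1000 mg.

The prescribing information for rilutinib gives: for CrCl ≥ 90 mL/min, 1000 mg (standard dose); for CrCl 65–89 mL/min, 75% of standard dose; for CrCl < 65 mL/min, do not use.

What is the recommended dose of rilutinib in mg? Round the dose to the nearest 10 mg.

750 mg

CrCl = (140 − 37) × 114.6 / (72 × 1.9) = 11803.8 / 136.80 ≈ 86.3 mL/min
CrCl ≈ 86 mL/min → bracket 65–89 mL/min.
75% of 1000 mg = 750 mg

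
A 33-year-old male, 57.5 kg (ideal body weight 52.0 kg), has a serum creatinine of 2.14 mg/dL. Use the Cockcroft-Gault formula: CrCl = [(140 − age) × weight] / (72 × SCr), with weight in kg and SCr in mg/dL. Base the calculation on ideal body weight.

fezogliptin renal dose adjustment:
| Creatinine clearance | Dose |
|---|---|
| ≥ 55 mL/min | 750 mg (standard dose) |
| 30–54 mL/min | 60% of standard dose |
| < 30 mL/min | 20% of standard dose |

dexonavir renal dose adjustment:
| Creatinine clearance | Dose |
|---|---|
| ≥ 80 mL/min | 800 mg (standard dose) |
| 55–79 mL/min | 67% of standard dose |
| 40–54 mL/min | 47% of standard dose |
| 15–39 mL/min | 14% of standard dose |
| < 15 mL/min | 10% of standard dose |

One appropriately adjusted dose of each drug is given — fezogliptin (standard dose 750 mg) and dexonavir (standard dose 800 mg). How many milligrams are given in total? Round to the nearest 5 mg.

CrCl = (140 − 33) × 52 / (72 × 2.14) = 5564.0 / 154.08 ≈ 36.1 mL/min
CrCl ≈ 36 mL/min.
fezogliptin: 30–54 mL/min → 60% of 750 mg = 450 mg.
dexonavir: 15–39 mL/min → 14% of 800 mg = 112 mg.
Total = 450 + 112 = 562 mg.

560 mg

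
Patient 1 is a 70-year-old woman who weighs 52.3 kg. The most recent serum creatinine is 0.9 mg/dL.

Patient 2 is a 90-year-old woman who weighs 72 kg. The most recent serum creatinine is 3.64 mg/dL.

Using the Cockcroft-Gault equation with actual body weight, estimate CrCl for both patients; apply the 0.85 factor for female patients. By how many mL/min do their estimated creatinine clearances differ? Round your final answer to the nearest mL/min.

36 mL/min

Patient 1: CrCl = (140 − 70) × 52.3 / (72 × 0.9) × 0.85 = 3661.0 / 64.80 × 0.85 ≈ 48.0 mL/min
Patient 2: CrCl = (140 − 90) × 72 / (72 × 3.64) × 0.85 = 3600.0 / 262.08 × 0.85 ≈ 11.7 mL/min
|48.0 − 11.7| = 36.3 mL/min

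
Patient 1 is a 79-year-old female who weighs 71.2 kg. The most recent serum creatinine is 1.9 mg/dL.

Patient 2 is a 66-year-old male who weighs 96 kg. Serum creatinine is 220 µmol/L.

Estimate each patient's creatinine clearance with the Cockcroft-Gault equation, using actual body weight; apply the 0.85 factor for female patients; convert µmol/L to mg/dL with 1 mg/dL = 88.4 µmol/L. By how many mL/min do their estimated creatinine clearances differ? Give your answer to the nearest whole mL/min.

13 mL/min

Patient 1: CrCl = (140 − 79) × 71.2 / (72 × 1.9) × 0.85 = 4343.2 / 136.80 × 0.85 ≈ 27.0 mL/min
Patient 2: SCr = 220 / 88.4 = 2.489 mg/dL
Patient 2: CrCl = (140 − 66) × 96 / (72 × 2.489) = 7104.0 / 179.21 ≈ 39.6 mL/min
|27.0 − 39.6| = 12.6 mL/min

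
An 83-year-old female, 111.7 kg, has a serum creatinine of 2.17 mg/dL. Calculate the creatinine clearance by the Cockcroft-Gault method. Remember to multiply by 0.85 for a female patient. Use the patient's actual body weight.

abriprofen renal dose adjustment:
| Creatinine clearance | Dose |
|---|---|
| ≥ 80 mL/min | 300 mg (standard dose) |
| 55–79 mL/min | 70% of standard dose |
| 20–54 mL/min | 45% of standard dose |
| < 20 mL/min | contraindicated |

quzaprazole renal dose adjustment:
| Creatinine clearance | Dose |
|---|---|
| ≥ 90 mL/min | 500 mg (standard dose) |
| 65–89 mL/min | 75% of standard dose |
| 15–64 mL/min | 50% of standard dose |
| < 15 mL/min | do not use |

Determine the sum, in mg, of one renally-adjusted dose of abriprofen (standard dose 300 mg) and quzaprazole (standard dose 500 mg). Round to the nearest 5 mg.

385 mg

CrCl = (140 − 83) × 111.7 / (72 × 2.17) × 0.85 = 6366.9 / 156.24 × 0.85 ≈ 34.6 mL/min
CrCl ≈ 35 mL/min.
abriprofen: 20–54 mL/min → 45% of 300 mg = 135 mg.
quzaprazole: 15–64 mL/min → 50% of 500 mg = 250 mg.
Total = 135 + 250 = 385 mg.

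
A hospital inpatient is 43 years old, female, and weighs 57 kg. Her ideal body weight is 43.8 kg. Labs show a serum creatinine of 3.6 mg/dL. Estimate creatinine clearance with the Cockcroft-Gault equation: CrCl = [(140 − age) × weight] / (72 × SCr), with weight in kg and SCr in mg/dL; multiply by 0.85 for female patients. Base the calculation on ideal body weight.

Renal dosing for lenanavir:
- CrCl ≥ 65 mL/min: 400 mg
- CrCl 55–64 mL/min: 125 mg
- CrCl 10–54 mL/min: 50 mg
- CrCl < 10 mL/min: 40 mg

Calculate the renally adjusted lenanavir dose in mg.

50 mg

CrCl = (140 − 43) × 43.8 / (72 × 3.6) × 0.85 = 4248.6 / 259.20 × 0.85 ≈ 13.9 mL/min
CrCl ≈ 14 mL/min → bracket 10–54 mL/min.
Dose for this bracket: 50 mg.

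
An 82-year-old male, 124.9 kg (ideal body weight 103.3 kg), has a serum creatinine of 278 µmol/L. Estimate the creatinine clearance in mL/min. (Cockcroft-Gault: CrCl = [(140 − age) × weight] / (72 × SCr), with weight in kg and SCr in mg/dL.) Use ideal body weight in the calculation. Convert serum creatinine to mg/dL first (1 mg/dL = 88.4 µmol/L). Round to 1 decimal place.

26.5 mL/min

SCr = 278 / 88.4 = 3.145 mg/dL
CrCl = (140 − 82) × 103.3 / (72 × 3.145) = 5991.4 / 226.44 ≈ 26.5 mL/min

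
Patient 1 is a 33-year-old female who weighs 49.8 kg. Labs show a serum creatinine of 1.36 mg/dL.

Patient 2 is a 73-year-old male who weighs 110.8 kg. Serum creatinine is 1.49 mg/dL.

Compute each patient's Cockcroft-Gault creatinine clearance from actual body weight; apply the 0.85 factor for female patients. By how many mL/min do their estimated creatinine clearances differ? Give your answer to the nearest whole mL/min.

Patient 1: CrCl = (140 − 33) × 49.8 / (72 × 1.36) × 0.85 = 5328.6 / 97.92 × 0.85 ≈ 46.3 mL/min
Patient 2: CrCl = (140 − 73) × 110.8 / (72 × 1.49) = 7423.6 / 107.28 ≈ 69.2 mL/min
|46.3 − 69.2| = 22.9 mL/min

23 mL/min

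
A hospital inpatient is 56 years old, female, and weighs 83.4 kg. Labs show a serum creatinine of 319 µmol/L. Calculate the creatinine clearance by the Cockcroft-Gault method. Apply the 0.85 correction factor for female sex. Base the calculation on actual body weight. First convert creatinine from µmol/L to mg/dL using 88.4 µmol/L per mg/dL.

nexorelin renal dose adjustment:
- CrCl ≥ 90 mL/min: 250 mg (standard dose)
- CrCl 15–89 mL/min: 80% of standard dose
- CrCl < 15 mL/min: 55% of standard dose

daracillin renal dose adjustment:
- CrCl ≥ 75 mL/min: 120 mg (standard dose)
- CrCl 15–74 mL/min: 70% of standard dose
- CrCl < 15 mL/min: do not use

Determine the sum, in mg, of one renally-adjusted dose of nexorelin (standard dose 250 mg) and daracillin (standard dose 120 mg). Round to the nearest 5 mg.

285 mg

SCr = 319 / 88.4 = 3.609 mg/dL
CrCl = (140 − 56) × 83.4 / (72 × 3.609) × 0.85 = 7005.6 / 259.85 × 0.85 ≈ 22.9 mL/min
CrCl ≈ 23 mL/min.
nexorelin: 15–89 mL/min → 80% of 250 mg = 200 mg.
daracillin: 15–74 mL/min → 70% of 120 mg = 84 mg.
Total = 200 + 84 = 284 mg.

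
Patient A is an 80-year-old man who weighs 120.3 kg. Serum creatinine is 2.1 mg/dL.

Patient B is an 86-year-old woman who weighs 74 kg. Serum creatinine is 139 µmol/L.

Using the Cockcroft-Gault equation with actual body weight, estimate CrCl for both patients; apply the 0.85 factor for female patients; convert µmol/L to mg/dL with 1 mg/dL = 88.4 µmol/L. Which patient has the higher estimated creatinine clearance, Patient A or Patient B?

Patient A: CrCl = (140 − 80) × 120.3 / (72 × 2.1) = 7218.0 / 151.20 ≈ 47.7 mL/min
Patient B: SCr = 139 / 88.4 = 1.572 mg/dL
Patient B: CrCl = (140 − 86) × 74 / (72 × 1.572) × 0.85 = 3996.0 / 113.18 × 0.85 ≈ 30.0 mL/min
47.7 vs 30.0 mL/min → Patient A is higher.

Patient A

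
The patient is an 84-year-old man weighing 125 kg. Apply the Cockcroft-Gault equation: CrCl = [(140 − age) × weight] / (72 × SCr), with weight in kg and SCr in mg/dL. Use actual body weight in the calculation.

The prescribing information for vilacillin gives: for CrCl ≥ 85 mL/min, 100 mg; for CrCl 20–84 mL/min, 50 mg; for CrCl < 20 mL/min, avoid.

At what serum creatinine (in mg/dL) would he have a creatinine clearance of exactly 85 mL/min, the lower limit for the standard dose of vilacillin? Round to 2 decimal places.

1.14 mg/dL

Standard dose requires CrCl ≥ 85 mL/min.
Set (140 − 84) × 125 / (72 × SCr) = 85
SCr = (140 − 84) × 125 / (72 × 85) = 1.144 mg/dL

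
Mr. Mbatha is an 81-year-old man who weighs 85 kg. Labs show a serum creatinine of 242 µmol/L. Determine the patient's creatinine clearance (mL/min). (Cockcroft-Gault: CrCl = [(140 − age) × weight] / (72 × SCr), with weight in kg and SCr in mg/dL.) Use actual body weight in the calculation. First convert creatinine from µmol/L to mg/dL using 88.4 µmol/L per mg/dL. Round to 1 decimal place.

SCr = 242 / 88.4 = 2.738 mg/dL
CrCl = (140 − 81) × 85 / (72 × 2.738) = 5015.0 / 197.14 ≈ 25.4 mL/min

25.4 mL/min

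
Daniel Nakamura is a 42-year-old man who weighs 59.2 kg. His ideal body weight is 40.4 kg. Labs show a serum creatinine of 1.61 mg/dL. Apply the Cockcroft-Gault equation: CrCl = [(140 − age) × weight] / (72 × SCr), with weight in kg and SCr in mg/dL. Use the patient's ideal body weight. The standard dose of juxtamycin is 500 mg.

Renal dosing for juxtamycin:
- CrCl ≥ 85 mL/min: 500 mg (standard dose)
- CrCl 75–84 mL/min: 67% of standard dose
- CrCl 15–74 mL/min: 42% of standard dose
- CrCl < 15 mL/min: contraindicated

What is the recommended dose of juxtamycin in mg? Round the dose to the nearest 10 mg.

CrCl = (140 − 42) × 40.4 / (72 × 1.61) = 3959.2 / 115.92 ≈ 34.2 mL/min
CrCl ≈ 34 mL/min → bracket 15–74 mL/min.
42% of 500 mg = 210 mg

210 mg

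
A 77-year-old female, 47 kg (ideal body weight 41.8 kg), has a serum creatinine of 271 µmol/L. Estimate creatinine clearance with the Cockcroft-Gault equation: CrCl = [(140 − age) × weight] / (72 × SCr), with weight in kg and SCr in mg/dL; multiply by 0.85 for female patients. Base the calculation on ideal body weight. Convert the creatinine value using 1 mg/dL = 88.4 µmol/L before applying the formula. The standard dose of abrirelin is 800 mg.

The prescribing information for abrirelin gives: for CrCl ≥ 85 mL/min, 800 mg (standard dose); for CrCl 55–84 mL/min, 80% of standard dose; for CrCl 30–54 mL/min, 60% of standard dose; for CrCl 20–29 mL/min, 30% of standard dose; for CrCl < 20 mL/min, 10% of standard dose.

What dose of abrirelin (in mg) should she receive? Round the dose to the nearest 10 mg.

80 mg

SCr = 271 / 88.4 = 3.066 mg/dL
CrCl = (140 − 77) × 41.8 / (72 × 3.066) × 0.85 = 2633.4 / 220.75 × 0.85 ≈ 10.1 mL/min
CrCl ≈ 10 mL/min → bracket < 20 mL/min.
10% of 800 mg = 80 mg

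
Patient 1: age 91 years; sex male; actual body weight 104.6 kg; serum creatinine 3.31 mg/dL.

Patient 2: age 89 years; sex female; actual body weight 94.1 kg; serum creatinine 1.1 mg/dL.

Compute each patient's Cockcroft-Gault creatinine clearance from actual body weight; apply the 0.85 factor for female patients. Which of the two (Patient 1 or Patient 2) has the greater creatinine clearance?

Patient 2

Patient 1: CrCl = (140 − 91) × 104.6 / (72 × 3.31) = 5125.4 / 238.32 ≈ 21.5 mL/min
Patient 2: CrCl = (140 − 89) × 94.1 / (72 × 1.1) × 0.85 = 4799.1 / 79.20 × 0.85 ≈ 51.5 mL/min
21.5 vs 51.5 mL/min → Patient 2 is higher.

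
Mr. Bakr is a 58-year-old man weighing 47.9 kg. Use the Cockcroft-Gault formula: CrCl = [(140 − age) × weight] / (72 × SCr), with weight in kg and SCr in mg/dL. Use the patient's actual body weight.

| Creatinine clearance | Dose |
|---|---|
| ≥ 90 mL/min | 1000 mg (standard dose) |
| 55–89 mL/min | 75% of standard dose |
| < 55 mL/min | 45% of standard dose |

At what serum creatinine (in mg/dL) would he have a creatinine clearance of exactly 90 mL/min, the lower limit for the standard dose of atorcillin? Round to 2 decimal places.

0.61 mg/dL

Standard dose requires CrCl ≥ 90 mL/min.
Set (140 − 58) × 47.9 / (72 × SCr) = 90
SCr = (140 − 58) × 47.9 / (72 × 90) = 0.606 mg/dL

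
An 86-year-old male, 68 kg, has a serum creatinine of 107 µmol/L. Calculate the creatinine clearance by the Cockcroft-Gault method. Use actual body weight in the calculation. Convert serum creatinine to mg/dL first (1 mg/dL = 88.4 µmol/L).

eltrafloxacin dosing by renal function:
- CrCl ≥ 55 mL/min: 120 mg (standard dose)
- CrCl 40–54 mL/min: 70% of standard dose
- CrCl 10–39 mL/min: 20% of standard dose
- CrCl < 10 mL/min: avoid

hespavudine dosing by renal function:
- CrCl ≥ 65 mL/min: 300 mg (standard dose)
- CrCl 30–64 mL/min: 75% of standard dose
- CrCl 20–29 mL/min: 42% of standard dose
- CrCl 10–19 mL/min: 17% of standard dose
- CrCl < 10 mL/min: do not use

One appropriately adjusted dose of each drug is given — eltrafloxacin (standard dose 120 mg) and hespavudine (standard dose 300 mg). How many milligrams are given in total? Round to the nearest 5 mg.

SCr = 107 / 88.4 = 1.21 mg/dL
CrCl = (140 − 86) × 68 / (72 × 1.21) = 3672.0 / 87.12 ≈ 42.1 mL/min
CrCl ≈ 42 mL/min.
eltrafloxacin: 40–54 mL/min → 70% of 120 mg = 84 mg.
hespavudine: 30–64 mL/min → 75% of 300 mg = 225 mg.
Total = 84 + 225 = 309 mg.

310 mg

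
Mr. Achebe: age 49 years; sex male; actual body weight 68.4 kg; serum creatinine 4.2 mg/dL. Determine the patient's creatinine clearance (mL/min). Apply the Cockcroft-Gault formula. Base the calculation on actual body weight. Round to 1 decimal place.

CrCl = (140 − 49) × 68.4 / (72 × 4.2) = 6224.4 / 302.40 ≈ 20.6 mL/min

20.6 mL/min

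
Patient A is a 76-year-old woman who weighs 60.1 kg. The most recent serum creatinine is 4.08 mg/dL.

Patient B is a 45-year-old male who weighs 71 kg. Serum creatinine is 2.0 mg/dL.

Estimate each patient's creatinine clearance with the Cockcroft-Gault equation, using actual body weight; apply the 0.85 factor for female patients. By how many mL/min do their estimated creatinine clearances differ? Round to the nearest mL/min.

36 mL/min

Patient A: CrCl = (140 − 76) × 60.1 / (72 × 4.08) × 0.85 = 3846.4 / 293.76 × 0.85 ≈ 11.1 mL/min
Patient B: CrCl = (140 − 45) × 71 / (72 × 2) = 6745.0 / 144.00 ≈ 46.8 mL/min
|11.1 − 46.8| = 35.7 mL/min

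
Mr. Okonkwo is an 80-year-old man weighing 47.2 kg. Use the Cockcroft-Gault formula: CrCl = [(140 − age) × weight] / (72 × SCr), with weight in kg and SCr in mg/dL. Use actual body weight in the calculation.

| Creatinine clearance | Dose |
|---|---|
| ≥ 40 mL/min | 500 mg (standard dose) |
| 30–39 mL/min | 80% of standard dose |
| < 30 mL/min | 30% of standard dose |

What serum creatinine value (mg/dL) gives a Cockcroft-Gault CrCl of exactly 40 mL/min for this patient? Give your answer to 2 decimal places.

0.98 mg/dL

Standard dose requires CrCl ≥ 40 mL/min.
Set (140 − 80) × 47.2 / (72 × SCr) = 40
SCr = (140 − 80) × 47.2 / (72 × 40) = 0.983 mg/dL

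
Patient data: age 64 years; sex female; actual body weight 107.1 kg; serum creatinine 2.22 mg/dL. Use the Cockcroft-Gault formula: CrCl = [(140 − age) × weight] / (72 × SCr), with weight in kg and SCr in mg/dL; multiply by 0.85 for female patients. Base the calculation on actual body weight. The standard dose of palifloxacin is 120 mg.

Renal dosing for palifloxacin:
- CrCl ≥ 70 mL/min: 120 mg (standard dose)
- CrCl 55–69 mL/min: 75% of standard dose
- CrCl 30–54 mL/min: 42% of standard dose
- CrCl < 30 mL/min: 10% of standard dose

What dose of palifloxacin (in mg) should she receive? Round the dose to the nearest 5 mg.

50 mg

CrCl = (140 − 64) × 107.1 / (72 × 2.22) × 0.85 = 8139.6 / 159.84 × 0.85 ≈ 43.3 mL/min
CrCl ≈ 43 mL/min → bracket 30–54 mL/min.
42% of 120 mg = 50.4 mg → 50 mg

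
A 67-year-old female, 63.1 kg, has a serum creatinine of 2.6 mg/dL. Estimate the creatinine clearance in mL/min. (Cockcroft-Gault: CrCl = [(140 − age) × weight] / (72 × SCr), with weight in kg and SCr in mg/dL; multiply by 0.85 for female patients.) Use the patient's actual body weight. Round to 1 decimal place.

20.9 mL/min

CrCl = (140 − 67) × 63.1 / (72 × 2.6) × 0.85 = 4606.3 / 187.20 × 0.85 ≈ 20.9 mL/min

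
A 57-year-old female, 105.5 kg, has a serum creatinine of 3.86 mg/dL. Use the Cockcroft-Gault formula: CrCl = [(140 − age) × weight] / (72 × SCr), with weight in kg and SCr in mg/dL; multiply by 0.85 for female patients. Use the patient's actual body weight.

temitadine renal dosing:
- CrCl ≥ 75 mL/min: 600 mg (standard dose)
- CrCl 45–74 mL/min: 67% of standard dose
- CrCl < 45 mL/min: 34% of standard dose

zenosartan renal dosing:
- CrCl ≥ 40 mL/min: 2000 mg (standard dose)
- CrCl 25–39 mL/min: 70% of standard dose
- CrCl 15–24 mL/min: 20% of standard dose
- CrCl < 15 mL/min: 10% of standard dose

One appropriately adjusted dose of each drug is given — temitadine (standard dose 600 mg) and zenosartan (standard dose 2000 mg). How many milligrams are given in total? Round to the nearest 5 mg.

CrCl = (140 − 57) × 105.5 / (72 × 3.86) × 0.85 = 8756.5 / 277.92 × 0.85 ≈ 26.8 mL/min
CrCl ≈ 27 mL/min.
temitadine: < 45 mL/min → 34% of 600 mg = 204 mg.
zenosartan: 25–39 mL/min → 70% of 2000 mg = 1400 mg.
Total = 204 + 1400 = 1604 mg.

1605 mg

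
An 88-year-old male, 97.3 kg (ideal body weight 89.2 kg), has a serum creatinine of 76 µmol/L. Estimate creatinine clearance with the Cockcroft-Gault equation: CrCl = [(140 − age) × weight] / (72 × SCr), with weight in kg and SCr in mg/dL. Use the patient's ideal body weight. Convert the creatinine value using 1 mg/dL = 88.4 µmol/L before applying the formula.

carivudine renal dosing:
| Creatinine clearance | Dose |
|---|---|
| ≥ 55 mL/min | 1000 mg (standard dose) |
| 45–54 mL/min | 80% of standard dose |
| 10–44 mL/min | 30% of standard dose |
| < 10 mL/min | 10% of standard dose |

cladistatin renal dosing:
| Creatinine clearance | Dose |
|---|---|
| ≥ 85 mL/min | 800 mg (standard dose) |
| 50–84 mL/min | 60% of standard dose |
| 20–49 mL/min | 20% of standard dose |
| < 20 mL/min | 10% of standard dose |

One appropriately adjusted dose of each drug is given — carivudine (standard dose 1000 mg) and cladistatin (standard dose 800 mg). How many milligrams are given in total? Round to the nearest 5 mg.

SCr = 76 / 88.4 = 0.86 mg/dL
CrCl = (140 − 88) × 89.2 / (72 × 0.86) = 4638.4 / 61.92 ≈ 74.9 mL/min
CrCl ≈ 75 mL/min.
carivudine: ≥ 55 mL/min → 100% of 1000 mg = 1000 mg.
cladistatin: 50–84 mL/min → 60% of 800 mg = 480 mg.
Total = 1000 + 480 = 1480 mg.

1480 mg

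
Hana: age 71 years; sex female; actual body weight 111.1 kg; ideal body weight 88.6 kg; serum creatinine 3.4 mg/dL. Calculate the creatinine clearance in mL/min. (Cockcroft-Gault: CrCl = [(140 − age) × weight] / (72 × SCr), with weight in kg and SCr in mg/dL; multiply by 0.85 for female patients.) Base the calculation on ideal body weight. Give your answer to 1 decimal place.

CrCl = (140 − 71) × 88.6 / (72 × 3.4) × 0.85 = 6113.4 / 244.80 × 0.85 ≈ 21.2 mL/min

21.2 mL/min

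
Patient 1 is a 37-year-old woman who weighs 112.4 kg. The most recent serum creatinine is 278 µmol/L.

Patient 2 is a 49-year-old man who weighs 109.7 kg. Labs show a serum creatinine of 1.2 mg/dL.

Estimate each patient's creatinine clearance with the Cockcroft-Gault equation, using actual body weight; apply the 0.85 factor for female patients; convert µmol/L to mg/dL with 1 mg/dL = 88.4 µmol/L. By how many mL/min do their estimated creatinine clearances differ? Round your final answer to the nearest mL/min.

Patient 1: SCr = 278 / 88.4 = 3.145 mg/dL
Patient 1: CrCl = (140 − 37) × 112.4 / (72 × 3.145) × 0.85 = 11577.2 / 226.44 × 0.85 ≈ 43.5 mL/min
Patient 2: CrCl = (140 − 49) × 109.7 / (72 × 1.2) = 9982.7 / 86.40 ≈ 115.5 mL/min
|43.5 − 115.5| = 72.0 mL/min

72 mL/min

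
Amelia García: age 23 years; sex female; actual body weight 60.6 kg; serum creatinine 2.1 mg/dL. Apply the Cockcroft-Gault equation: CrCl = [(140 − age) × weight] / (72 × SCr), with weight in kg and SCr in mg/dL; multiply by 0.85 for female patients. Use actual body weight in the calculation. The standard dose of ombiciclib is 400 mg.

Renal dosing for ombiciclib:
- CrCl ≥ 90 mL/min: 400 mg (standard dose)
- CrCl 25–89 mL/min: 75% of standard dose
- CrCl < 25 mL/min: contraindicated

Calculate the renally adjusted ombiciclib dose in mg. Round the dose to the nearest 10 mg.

CrCl = (140 − 23) × 60.6 / (72 × 2.1) × 0.85 = 7090.2 / 151.20 × 0.85 ≈ 39.9 mL/min
CrCl ≈ 40 mL/min → bracket 25–89 mL/min.
75% of 400 mg = 300 mg

300 mg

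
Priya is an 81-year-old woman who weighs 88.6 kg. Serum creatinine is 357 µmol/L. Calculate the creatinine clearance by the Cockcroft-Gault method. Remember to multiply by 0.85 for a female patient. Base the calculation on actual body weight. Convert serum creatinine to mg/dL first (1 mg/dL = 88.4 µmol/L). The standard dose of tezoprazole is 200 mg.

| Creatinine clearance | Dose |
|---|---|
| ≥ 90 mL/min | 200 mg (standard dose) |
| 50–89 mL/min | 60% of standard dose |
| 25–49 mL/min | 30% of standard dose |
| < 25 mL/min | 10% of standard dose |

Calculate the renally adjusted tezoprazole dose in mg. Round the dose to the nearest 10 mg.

SCr = 357 / 88.4 = 4.038 mg/dL
CrCl = (140 − 81) × 88.6 / (72 × 4.038) × 0.85 = 5227.4 / 290.74 × 0.85 ≈ 15.3 mL/min
CrCl ≈ 15 mL/min → bracket < 25 mL/min.
10% of 200 mg = 20 mg

20 mg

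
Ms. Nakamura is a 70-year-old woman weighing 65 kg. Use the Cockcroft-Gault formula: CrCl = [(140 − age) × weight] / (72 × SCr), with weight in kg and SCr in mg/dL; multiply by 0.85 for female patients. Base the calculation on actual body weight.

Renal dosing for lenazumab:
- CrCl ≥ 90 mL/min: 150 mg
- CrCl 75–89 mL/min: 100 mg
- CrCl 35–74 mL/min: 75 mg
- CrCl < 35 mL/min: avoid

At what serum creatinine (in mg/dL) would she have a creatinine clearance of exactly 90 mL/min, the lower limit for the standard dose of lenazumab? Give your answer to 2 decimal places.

Standard dose requires CrCl ≥ 90 mL/min.
Set (140 − 70) × 65 × 0.85 / (72 × SCr) = 90
SCr = (140 − 70) × 65 × 0.85 / (72 × 90) = 0.597 mg/dL

0.60 mg/dL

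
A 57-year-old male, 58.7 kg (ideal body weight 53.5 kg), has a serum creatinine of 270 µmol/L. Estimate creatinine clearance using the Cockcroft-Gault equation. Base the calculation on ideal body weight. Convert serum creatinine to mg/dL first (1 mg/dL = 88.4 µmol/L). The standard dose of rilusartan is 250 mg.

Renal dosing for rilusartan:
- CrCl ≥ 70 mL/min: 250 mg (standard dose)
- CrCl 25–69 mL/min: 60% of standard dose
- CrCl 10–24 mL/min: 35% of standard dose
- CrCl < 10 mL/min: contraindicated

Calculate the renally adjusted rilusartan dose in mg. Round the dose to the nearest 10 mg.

90 mg

SCr = 270 / 88.4 = 3.054 mg/dL
CrCl = (140 − 57) × 53.5 / (72 × 3.054) = 4440.5 / 219.89 ≈ 20.2 mL/min
CrCl ≈ 20 mL/min → bracket 10–24 mL/min.
35% of 250 mg = 87.5 mg → 90 mg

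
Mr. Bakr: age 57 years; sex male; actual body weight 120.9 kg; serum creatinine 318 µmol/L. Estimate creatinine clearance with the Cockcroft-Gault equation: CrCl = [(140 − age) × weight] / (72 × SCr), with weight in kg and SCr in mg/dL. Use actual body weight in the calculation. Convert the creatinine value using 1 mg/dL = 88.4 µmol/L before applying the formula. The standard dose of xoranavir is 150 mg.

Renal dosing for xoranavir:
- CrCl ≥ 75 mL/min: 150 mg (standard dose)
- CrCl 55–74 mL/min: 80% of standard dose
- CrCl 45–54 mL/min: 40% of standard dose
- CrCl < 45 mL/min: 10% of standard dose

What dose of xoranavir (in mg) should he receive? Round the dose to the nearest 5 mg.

15 mg

SCr = 318 / 88.4 = 3.597 mg/dL
CrCl = (140 − 57) × 120.9 / (72 × 3.597) = 10034.7 / 258.98 ≈ 38.7 mL/min
CrCl ≈ 39 mL/min → bracket < 45 mL/min.
10% of 150 mg = 15 mg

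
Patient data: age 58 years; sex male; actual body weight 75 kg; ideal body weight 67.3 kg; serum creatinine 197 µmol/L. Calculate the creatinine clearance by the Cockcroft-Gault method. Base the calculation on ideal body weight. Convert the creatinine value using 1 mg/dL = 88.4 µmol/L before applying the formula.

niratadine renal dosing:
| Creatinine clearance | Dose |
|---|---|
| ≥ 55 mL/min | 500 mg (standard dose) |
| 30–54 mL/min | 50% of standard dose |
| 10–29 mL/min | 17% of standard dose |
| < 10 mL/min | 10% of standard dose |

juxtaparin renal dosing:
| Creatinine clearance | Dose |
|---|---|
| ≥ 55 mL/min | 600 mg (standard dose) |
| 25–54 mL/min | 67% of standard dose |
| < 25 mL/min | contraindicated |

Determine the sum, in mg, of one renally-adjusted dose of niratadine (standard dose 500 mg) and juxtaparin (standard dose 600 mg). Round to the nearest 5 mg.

SCr = 197 / 88.4 = 2.229 mg/dL
CrCl = (140 − 58) × 67.3 / (72 × 2.229) = 5518.6 / 160.49 ≈ 34.4 mL/min
CrCl ≈ 34 mL/min.
niratadine: 30–54 mL/min → 50% of 500 mg = 250 mg.
juxtaparin: 25–54 mL/min → 67% of 600 mg = 402 mg.
Total = 250 + 402 = 652 mg.

650 mg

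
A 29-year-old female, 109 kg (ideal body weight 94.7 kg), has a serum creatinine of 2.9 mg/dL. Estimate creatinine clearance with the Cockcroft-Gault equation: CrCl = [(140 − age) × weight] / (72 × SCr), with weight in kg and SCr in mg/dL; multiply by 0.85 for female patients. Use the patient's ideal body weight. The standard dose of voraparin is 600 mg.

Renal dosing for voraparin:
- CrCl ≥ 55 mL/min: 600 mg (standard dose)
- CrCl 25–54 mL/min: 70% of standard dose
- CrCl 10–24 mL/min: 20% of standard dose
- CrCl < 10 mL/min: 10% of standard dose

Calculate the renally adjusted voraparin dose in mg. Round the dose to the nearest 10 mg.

CrCl = (140 − 29) × 94.7 / (72 × 2.9) × 0.85 = 10511.7 / 208.80 × 0.85 ≈ 42.8 mL/min
CrCl ≈ 43 mL/min → bracket 25–54 mL/min.
70% of 600 mg = 420 mg

420 mg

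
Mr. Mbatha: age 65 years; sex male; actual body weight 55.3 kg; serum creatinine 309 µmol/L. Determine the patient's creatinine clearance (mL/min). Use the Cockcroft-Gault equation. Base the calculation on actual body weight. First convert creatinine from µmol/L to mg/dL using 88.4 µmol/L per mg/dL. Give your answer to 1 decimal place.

16.5 mL/min

SCr = 309 / 88.4 = 3.495 mg/dL
CrCl = (140 − 65) × 55.3 / (72 × 3.495) = 4147.5 / 251.64 ≈ 16.5 mL/min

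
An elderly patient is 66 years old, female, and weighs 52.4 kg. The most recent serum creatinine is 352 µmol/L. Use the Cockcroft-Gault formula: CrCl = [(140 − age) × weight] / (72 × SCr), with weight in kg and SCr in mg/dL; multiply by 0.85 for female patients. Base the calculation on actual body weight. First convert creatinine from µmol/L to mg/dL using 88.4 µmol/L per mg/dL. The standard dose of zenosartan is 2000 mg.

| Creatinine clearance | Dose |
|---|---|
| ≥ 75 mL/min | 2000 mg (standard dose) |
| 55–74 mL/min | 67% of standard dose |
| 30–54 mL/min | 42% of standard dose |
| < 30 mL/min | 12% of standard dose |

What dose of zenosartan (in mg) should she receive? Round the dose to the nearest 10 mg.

SCr = 352 / 88.4 = 3.982 mg/dL
CrCl = (140 − 66) × 52.4 / (72 × 3.982) × 0.85 = 3877.6 / 286.70 × 0.85 ≈ 11.5 mL/min
CrCl ≈ 11 mL/min → bracket < 30 mL/min.
12% of 2000 mg = 240 mg

240 mg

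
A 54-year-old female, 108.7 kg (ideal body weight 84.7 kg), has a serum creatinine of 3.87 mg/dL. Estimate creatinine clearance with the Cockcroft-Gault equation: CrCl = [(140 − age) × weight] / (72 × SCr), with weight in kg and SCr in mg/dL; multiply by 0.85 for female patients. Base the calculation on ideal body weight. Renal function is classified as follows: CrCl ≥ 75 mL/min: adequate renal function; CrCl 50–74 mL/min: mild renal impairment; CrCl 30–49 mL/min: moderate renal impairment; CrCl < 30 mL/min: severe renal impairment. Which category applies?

CrCl = (140 − 54) × 84.7 / (72 × 3.87) × 0.85 = 7284.2 / 278.64 × 0.85 ≈ 22.2 mL/min
22 mL/min falls in the 'severe renal impairment' range.

severe renal impairment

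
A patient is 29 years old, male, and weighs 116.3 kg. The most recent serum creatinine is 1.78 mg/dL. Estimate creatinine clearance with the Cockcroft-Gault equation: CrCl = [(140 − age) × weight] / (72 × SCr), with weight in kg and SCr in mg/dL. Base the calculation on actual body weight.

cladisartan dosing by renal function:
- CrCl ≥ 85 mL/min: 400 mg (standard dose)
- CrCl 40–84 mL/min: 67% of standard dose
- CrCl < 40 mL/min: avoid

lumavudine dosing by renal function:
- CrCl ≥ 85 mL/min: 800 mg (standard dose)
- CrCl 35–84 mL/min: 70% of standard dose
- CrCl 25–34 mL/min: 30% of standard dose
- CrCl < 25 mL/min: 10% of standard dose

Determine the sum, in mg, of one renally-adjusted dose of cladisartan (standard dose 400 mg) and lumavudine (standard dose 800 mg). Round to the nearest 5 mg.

CrCl = (140 − 29) × 116.3 / (72 × 1.78) = 12909.3 / 128.16 ≈ 100.7 mL/min
CrCl ≈ 101 mL/min.
cladisartan: ≥ 85 mL/min → 100% of 400 mg = 400 mg.
lumavudine: ≥ 85 mL/min → 100% of 800 mg = 800 mg.
Total = 400 + 800 = 1200 mg.

1200 mg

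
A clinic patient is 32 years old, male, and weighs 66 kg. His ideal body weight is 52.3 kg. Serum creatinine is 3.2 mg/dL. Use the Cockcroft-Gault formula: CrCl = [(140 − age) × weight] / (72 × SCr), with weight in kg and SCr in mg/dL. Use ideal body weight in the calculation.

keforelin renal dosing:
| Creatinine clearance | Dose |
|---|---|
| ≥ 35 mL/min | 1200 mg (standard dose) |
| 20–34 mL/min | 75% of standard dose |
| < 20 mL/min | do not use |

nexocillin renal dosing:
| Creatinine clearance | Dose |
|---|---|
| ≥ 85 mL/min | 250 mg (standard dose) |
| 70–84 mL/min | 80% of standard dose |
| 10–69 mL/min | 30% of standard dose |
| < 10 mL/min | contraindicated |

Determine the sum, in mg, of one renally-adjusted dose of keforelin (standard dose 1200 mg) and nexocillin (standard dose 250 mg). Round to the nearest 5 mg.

CrCl = (140 − 32) × 52.3 / (72 × 3.2) = 5648.4 / 230.40 ≈ 24.5 mL/min
CrCl ≈ 25 mL/min.
keforelin: 20–34 mL/min → 75% of 1200 mg = 900 mg.
nexocillin: 10–69 mL/min → 30% of 250 mg = 75 mg.
Total = 900 + 75 = 975 mg.

975 mg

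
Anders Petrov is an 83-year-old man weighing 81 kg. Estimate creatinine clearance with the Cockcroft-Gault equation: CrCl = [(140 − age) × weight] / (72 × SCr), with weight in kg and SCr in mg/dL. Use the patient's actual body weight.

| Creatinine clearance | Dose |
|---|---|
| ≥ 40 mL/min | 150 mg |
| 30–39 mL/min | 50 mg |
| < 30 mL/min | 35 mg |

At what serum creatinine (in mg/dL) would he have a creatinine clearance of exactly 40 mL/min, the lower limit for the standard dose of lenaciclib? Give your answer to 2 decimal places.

1.60 mg/dL

Standard dose requires CrCl ≥ 40 mL/min.
Set (140 − 83) × 81 / (72 × SCr) = 40
SCr = (140 − 83) × 81 / (72 × 40) = 1.603 mg/dL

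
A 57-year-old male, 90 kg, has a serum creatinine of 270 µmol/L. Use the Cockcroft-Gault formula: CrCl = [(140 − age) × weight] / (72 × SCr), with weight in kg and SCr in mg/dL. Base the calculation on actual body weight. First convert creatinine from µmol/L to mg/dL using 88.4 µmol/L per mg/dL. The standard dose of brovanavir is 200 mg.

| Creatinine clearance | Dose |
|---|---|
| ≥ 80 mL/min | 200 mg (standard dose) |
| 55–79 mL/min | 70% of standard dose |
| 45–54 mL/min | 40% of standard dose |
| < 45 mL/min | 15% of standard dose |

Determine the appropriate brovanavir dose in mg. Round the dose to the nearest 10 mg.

SCr = 270 / 88.4 = 3.054 mg/dL
CrCl = (140 − 57) × 90 / (72 × 3.054) = 7470.0 / 219.89 ≈ 34.0 mL/min
CrCl ≈ 34 mL/min → bracket < 45 mL/min.
15% of 200 mg = 30 mg

30 mg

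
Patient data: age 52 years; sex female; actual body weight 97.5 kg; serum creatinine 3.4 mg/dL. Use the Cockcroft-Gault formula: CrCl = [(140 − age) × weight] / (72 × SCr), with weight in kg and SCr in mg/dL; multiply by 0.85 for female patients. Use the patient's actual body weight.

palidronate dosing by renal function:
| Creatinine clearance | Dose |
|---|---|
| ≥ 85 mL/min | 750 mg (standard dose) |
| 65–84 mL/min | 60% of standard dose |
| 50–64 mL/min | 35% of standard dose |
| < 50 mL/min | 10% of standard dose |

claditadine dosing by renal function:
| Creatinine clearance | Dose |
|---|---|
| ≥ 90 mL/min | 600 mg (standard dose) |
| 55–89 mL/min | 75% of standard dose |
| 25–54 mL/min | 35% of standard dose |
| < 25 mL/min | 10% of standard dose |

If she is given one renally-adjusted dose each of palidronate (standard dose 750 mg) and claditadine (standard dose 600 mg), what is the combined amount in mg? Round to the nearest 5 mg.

CrCl = (140 − 52) × 97.5 / (72 × 3.4) × 0.85 = 8580.0 / 244.80 × 0.85 ≈ 29.8 mL/min
CrCl ≈ 30 mL/min.
palidronate: < 50 mL/min → 10% of 750 mg = 75 mg.
claditadine: 25–54 mL/min → 35% of 600 mg = 210 mg.
Total = 75 + 210 = 285 mg.

285 mg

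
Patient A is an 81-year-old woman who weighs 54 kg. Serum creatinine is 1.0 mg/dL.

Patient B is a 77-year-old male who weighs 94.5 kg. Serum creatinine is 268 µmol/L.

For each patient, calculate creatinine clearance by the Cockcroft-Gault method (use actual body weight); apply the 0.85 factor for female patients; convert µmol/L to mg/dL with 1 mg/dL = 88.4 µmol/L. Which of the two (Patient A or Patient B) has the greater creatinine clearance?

Patient A

Patient A: CrCl = (140 − 81) × 54 / (72 × 1) × 0.85 = 3186.0 / 72.00 × 0.85 ≈ 37.6 mL/min
Patient B: SCr = 268 / 88.4 = 3.032 mg/dL
Patient B: CrCl = (140 − 77) × 94.5 / (72 × 3.032) = 5953.5 / 218.30 ≈ 27.3 mL/min
37.6 vs 27.3 mL/min → Patient A is higher.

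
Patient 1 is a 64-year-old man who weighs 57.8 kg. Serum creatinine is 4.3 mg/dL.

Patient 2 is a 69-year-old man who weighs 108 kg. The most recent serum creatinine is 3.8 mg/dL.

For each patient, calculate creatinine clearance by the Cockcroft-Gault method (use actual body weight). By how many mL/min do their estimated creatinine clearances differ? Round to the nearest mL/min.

14 mL/min

Patient 1: CrCl = (140 − 64) × 57.8 / (72 × 4.3) = 4392.8 / 309.60 ≈ 14.2 mL/min
Patient 2: CrCl = (140 − 69) × 108 / (72 × 3.8) = 7668.0 / 273.60 ≈ 28.0 mL/min
|14.2 − 28.0| = 13.8 mL/min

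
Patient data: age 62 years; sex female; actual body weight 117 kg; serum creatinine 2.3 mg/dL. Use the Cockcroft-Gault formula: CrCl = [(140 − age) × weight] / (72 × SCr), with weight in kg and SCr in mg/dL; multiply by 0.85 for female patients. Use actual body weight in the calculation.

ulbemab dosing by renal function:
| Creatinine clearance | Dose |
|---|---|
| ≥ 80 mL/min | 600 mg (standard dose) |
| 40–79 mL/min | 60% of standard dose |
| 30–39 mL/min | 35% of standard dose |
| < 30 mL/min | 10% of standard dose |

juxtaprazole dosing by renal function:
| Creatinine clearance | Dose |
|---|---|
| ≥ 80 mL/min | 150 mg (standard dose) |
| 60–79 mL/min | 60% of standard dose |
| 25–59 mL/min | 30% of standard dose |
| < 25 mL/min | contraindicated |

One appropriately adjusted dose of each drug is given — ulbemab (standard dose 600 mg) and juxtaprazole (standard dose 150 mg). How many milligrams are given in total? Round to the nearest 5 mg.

CrCl = (140 − 62) × 117 / (72 × 2.3) × 0.85 = 9126.0 / 165.60 × 0.85 ≈ 46.8 mL/min
CrCl ≈ 47 mL/min.
ulbemab: 40–79 mL/min → 60% of 600 mg = 360 mg.
juxtaprazole: 25–59 mL/min → 30% of 150 mg = 45 mg.
Total = 360 + 45 = 405 mg.

405 mg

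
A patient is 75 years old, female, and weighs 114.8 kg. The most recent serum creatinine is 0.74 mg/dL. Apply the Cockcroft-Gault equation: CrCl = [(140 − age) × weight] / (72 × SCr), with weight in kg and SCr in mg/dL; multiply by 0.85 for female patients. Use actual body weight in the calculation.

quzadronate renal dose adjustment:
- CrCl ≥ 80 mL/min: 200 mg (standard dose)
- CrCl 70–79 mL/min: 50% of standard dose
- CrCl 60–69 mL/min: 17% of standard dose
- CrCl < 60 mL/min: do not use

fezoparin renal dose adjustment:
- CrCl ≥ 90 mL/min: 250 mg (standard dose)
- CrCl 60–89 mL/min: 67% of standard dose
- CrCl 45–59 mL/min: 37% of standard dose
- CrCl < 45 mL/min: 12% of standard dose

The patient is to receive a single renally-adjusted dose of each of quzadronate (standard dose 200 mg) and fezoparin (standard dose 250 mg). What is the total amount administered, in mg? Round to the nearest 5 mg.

450 mg

CrCl = (140 − 75) × 114.8 / (72 × 0.74) × 0.85 = 7462.0 / 53.28 × 0.85 ≈ 119.0 mL/min
CrCl ≈ 119 mL/min.
quzadronate: ≥ 80 mL/min → 100% of 200 mg = 200 mg.
fezoparin: ≥ 90 mL/min → 100% of 250 mg = 250 mg.
Total = 200 + 250 = 450 mg.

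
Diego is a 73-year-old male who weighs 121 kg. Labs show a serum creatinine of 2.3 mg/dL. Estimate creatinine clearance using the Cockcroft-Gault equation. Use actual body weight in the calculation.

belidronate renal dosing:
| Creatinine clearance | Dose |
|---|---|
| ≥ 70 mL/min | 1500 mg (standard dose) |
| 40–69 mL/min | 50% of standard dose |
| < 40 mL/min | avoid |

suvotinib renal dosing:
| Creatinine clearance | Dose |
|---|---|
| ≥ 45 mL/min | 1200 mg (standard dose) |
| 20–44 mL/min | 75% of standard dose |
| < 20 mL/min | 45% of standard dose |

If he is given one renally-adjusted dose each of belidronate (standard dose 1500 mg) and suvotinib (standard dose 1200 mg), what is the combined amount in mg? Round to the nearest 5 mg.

1950 mg

CrCl = (140 − 73) × 121 / (72 × 2.3) = 8107.0 / 165.60 ≈ 49.0 mL/min
CrCl ≈ 49 mL/min.
belidronate: 40–69 mL/min → 50% of 1500 mg = 750 mg.
suvotinib: ≥ 45 mL/min → 100% of 1200 mg = 1200 mg.
Total = 750 + 1200 = 1950 mg.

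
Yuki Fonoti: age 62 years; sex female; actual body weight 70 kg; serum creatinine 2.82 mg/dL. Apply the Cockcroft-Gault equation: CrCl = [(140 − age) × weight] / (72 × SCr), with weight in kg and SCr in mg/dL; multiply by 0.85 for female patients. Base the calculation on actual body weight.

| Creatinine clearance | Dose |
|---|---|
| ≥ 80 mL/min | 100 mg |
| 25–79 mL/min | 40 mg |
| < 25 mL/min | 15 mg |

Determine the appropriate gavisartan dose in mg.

CrCl = (140 − 62) × 70 / (72 × 2.82) × 0.85 = 5460.0 / 203.04 × 0.85 ≈ 22.9 mL/min
CrCl ≈ 23 mL/min → bracket < 25 mL/min.
Dose for this bracket: 15 mg.

15 mg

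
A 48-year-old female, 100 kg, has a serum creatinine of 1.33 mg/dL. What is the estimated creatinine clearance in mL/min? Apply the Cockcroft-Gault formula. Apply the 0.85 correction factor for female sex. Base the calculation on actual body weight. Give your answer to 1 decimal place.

CrCl = (140 − 48) × 100 / (72 × 1.33) × 0.85 = 9200.0 / 95.76 × 0.85 ≈ 81.7 mL/min

81.7 mL/min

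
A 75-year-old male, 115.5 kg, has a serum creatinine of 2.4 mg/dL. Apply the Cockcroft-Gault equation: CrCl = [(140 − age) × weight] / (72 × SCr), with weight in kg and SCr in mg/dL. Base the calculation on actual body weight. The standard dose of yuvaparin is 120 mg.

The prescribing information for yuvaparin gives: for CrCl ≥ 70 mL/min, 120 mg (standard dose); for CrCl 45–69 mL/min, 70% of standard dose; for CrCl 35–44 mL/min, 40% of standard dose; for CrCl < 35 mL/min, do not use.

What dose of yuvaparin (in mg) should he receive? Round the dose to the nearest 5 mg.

CrCl = (140 − 75) × 115.5 / (72 × 2.4) = 7507.5 / 172.80 ≈ 43.4 mL/min
CrCl ≈ 43 mL/min → bracket 35–44 mL/min.
40% of 120 mg = 48 mg → 50 mg

50 mg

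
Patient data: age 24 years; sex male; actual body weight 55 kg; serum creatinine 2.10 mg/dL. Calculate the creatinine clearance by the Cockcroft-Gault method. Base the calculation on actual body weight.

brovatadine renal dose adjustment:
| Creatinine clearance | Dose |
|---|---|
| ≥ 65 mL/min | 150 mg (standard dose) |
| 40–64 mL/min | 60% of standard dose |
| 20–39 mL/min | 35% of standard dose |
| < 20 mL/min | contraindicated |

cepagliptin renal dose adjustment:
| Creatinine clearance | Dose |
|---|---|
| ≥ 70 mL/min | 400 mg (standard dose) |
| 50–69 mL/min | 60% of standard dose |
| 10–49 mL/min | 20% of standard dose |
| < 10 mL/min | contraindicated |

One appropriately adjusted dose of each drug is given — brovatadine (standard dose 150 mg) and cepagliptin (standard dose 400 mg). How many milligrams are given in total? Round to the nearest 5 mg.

170 mg

CrCl = (140 − 24) × 55 / (72 × 2.1) = 6380.0 / 151.20 ≈ 42.2 mL/min
CrCl ≈ 42 mL/min.
brovatadine: 40–64 mL/min → 60% of 150 mg = 90 mg.
cepagliptin: 10–49 mL/min → 20% of 400 mg = 80 mg.
Total = 90 + 80 = 170 mg.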